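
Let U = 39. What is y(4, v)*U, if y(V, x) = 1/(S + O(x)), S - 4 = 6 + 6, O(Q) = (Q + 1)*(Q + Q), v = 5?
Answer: 39/76 ≈ 0.51316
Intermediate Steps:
O(Q) = 2*Q*(1 + Q) (O(Q) = (1 + Q)*(2*Q) = 2*Q*(1 + Q))
S = 16 (S = 4 + (6 + 6) = 4 + 12 = 16)
y(V, x) = 1/(16 + 2*x*(1 + x))
y(4, v)*U = (1/(2*(8 + 5*(1 + 5))))*39 = (1/(2*(8 + 5*6)))*39 = (1/(2*(8 + 30)))*39 = ((½)/38)*39 = ((½)*(1/38))*39 = (1/76)*39 = 39/76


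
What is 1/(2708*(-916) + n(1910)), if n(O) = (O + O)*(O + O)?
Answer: 1/12111872 ≈ 8.2564e-8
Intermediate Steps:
n(O) = 4*O² (n(O) = (2*O)*(2*O) = 4*O²)
1/(2708*(-916) + n(1910)) = 1/(2708*(-916) + 4*1910²) = 1/(-2480528 + 4*3648100) = 1/(-2480528 + 14592400) = 1/12111872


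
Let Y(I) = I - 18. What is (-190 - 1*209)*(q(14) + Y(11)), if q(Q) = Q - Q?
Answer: 2793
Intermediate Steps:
Y(I) = -18 + I
q(Q) = 0
(-190 - 1*209)*(q(14) + Y(11)) = (-190 - 1*209)*(0 + (-18 + 11)) = (-190 - 209)*(0 - 7) = -399*(-7) = 2793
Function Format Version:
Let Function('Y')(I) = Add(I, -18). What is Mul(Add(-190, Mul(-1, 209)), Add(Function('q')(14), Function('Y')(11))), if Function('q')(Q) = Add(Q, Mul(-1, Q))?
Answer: 2793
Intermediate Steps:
Function('Y')(I) = Add(-18, I)
Function('q')(Q) = 0
Mul(Add(-190, Mul(-1, 209)), Add(Function('q')(14), Function('Y')(11))) = Mul(Add(-190, Mul(-1, 209)), Add(0, Add(-18, 11))) = Mul(Add(-190, -209), Add(0, -7)) = Mul(-399, -7) = 2793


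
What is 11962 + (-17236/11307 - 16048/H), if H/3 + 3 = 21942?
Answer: 2966906208110/248064273 ≈ 11960.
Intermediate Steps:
H = 65817 (H = -9 + 3*21942 = -9 + 65826 = 65817)
11962 + (-17236/11307 - 16048/H) = 11962 + (-17236/11307 - 16048/65817) = 11962 - 438625516/248064273 = 2966906208110/248064273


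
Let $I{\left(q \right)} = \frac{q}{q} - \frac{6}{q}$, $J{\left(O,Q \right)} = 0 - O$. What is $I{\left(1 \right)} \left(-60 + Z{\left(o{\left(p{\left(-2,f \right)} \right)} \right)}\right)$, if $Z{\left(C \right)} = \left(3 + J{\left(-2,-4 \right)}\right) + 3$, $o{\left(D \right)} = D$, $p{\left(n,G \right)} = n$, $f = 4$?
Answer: $260$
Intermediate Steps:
$J{\left(O,Q \right)} = - O$
$Z{\left(C \right)} = 8$ ($Z{\left(C \right)} = \left(3 - -2\right) + 3 = \left(3 + 2\right) + 3 = 5 + 3 = 8$)
$I{\left(q \right)} = 1 - \frac{6}{q}$
$I{\left(1 \right)} \left(-60 + Z{\left(o{\left(p{\left(-2,f \right)} \right)} \right)}\right) = \frac{-6 + 1}{1} \left(-60 + 8\right) = 1 \left(-5\right) \left(-52\right) = \left(-5\right) \left(-52\right) = 260$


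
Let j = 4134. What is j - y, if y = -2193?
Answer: 6327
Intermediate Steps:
j - y = 4134 - 1*(-2193) = 4134 + 2193 = 6327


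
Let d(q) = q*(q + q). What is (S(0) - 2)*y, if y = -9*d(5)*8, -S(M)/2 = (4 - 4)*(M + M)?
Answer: 7200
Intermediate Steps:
d(q) = 2*q**2 (d(q) = q*(2*q) = 2*q**2)
S(M) = 0 (S(M) = -2*(4 - 4)*(M + M) = -0*2*M = -2*0 = 0)
y = -3600 (y = -18*5**2*8 = -18*25*8 = -9*50*8 = -450*8 = -3600)
(S(0) - 2)*y = (0 - 2)*(-3600) = -2*(-3600) = 7200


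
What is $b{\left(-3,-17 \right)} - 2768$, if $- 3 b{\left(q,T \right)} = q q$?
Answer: $-2771$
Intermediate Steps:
$b{\left(q,T \right)} = - \frac{q^{2}}{3}$ ($b{\left(q,T \right)} = - \frac{q q}{3} = - \frac{q^{2}}{3}$)
$b{\left(-3,-17 \right)} - 2768 = - \frac{\left(-3\right)^{2}}{3} - 2768 = \left(- \frac{1}{3}\right) 9 - 2768 = -3 - 2768 = -2771$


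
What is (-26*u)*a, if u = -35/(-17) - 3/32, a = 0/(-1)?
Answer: 0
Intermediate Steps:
a = 0 (a = -1*0 = 0)
u = 1069/544 (u = -35*(-1/17) - 3*1/32 = 35/17 - 3/32 = 1069/544 ≈ 1.9651)
(-26*u)*a = -26*1069/544*0 = -13897/272*0 = 0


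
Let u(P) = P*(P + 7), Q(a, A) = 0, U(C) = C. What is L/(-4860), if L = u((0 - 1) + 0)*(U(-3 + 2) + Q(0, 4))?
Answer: -1/810 ≈ -0.0012346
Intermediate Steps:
u(P) = P*(7 + P)
L = 6 (L = (((0 - 1) + 0)*(7 + ((0 - 1) + 0)))*((-3 + 2) + 0) = ((-1 + 0)*(7 + (-1 + 0)))*(-1 + 0) = -(7 - 1)*(-1) = -1*6*(-1) = -6*(-1) = 6)
L/(-4860) = 6/(-4860) = 6*(-1/4860) = -1/810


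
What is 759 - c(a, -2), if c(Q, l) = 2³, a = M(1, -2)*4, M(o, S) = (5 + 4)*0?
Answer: 751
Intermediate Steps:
M(o, S) = 0 (M(o, S) = 9*0 = 0)
a = 0 (a = 0*4 = 0)
c(Q, l) = 8
759 - c(a, -2) = 759 - 1*8 = 759 - 8 = 751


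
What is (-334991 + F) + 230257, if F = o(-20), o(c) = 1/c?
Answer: -2094681/20 ≈ -1.0473e+5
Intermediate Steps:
F = -1/20 (F = 1/(-20) = -1/20 ≈ -0.050000)
(-334991 + F) + 230257 = (-334991 - 1/20) + 230257 = -6699821/20 + 230257 = -2094681/20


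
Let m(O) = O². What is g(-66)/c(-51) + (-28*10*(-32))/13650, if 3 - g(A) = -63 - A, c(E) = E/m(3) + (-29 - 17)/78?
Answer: 128/195 ≈ 0.65641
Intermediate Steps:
c(E) = -23/39 + E/9 (c(E) = E/(3²) + (-29 - 17)/78 = E/9 - 46*1/78 = E*(⅑) - 23/39 = E/9 - 23/39 = -23/39 + E/9)
g(A) = 66 + A (g(A) = 3 - (-63 - A) = 3 + (63 + A) = 66 + A)
g(-66)/c(-51) + (-28*10*(-32))/13650 = (66 - 66)/(-23/39 + (⅑)*(-51)) + (-28*10*(-32))/13650 = 0/(-23/39 - 17/3) - 280*(-32)*(1/13650) = 0/(-244/39) + 8960*(1/13650) = 0*(-39/244) + 128/195 = 0 + 128/195 = 128/195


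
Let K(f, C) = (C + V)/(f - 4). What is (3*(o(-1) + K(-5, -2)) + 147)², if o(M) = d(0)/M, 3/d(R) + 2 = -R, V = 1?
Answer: 829921/36 ≈ 23053.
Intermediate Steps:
d(R) = 3/(-2 - R)
K(f, C) = (1 + C)/(-4 + f) (K(f, C) = (C + 1)/(f - 4) = (1 + C)/(-4 + f))
o(M) = -3/(2*M) (o(M) = (-3/(2 + 0))/M = (-3/2)/M = (-3*½)/M = -3/(2*M))
(3*(o(-1) + K(-5, -2)) + 147)² = (3*(-3/2/(-1) + (1 - 2)/(-4 - 5)) + 147)² = (3*(-3/2*(-1) - 1/(-9)) + 147)² = (3*(3/2 - ⅑*(-1)) + 147)² = (3*(3/2 + ⅑) + 147)² = (3*(29/18) + 147)² = (29/6 + 147)² = (911/6)² = 829921/36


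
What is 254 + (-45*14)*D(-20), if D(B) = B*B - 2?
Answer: -250486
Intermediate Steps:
D(B) = -2 + B**2 (D(B) = B**2 - 2 = -2 + B**2)
254 + (-45*14)*D(-20) = 254 + (-45*14)*(-2 + (-20)**2) = 254 - 630*(-2 + 400) = 254 - 630*398 = 254 - 250740 = -250486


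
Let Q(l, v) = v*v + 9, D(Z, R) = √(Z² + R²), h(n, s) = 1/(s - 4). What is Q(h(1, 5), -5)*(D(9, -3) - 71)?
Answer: -2414 + 102*√10 ≈ -2091.4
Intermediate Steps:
h(n, s) = 1/(-4 + s)
D(Z, R) = √(R² + Z²)
Q(l, v) = 9 + v² (Q(l, v) = v² + 9 = 9 + v²)
Q(h(1, 5), -5)*(D(9, -3) - 71) = (9 + (-5)²)*(√((-3)² + 9²) - 71) = (9 + 25)*(√(9 + 81) - 71) = 34*(√90 - 71) = 34*(3*√10 - 71) = 34*(-71 + 3*√10) = -2414 + 102*√10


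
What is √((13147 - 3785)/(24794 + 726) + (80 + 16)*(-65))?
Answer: I*√253980523610/6380 ≈ 78.991*I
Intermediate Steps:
√((13147 - 3785)/(24794 + 726) + (80 + 16)*(-65)) = √(9362/25520 + 96*(-65)) = √(9362*(1/25520) - 6240) = √(4681/12760 - 6240) = √(-79617719/12760) = I*√253980523610/6380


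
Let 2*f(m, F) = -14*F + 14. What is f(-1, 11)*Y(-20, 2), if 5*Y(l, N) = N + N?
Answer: -56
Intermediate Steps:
Y(l, N) = 2*N/5 (Y(l, N) = (N + N)/5 = (2*N)/5 = 2*N/5)
f(m, F) = 7 - 7*F (f(m, F) = (-14*F + 14)/2 = (14 - 14*F)/2 = 7 - 7*F)
f(-1, 11)*Y(-20, 2) = (7 - 7*11)*((⅖)*2) = (7 - 77)*(⅘) = -70*⅘ = -56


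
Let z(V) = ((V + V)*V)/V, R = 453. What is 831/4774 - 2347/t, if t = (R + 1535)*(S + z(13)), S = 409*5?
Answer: 243581815/1403947468 ≈ 0.17350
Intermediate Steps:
S = 2045
z(V) = 2*V (z(V) = ((2*V)*V)/V = (2*V**2)/V = 2*V)
t = 4117148 (t = (453 + 1535)*(2045 + 2*13) = 1988*(2045 + 26) = 1988*2071 = 4117148)
831/4774 - 2347/t = 831/4774 - 2347/4117148 = 243581815/1403947468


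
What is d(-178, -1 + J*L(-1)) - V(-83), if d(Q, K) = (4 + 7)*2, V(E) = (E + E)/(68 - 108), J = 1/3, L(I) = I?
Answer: 357/20 ≈ 17.850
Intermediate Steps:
J = ⅓ ≈ 0.33333
V(E) = -E/20 (V(E) = (2*E)/(-40) = (2*E)*(-1/40) = -E/20)
d(Q, K) = 22 (d(Q, K) = 11*2 = 22)
d(-178, -1 + J*L(-1)) - V(-83) = 22 - (-1)*(-83)/20 = 22 - 1*83/20 = 22 - 83/20 = 357/20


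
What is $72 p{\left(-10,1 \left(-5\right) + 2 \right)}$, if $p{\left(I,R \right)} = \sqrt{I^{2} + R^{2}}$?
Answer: $72 \sqrt{109} \approx 751.7$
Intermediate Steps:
$72 p{\left(-10,1 \left(-5\right) + 2 \right)} = 72 \sqrt{\left(-10\right)^{2} + \left(1 \left(-5\right) + 2\right)^{2}} = 72 \sqrt{100 + \left(-5 + 2\right)^{2}} = 72 \sqrt{100 + \left(-3\right)^{2}} = 72 \sqrt{100 + 9} = 72 \sqrt{109}$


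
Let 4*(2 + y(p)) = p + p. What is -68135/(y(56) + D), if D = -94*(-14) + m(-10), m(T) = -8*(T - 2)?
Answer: -68135/1438 ≈ -47.382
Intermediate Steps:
m(T) = 16 - 8*T (m(T) = -8*(-2 + T) = 16 - 8*T)
y(p) = -2 + p/2 (y(p) = -2 + (p + p)/4 = -2 + (2*p)/4 = -2 + p/2)
D = 1412 (D = -94*(-14) + (16 - 8*(-10)) = 1316 + (16 + 80) = 1316 + 96 = 1412)
-68135/(y(56) + D) = -68135/((-2 + (½)*56) + 1412) = -68135/((-2 + 28) + 1412) = -68135/(26 + 1412) = -68135/1438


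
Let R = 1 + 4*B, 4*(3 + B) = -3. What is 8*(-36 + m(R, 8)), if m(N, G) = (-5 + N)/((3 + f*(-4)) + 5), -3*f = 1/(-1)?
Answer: -1554/5 ≈ -310.80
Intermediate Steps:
B = -15/4 (B = -3 + (¼)*(-3) = -3 - ¾ = -15/4 ≈ -3.7500)
f = ⅓ (f = -⅓/(-1) = -⅓*(-1) = ⅓ ≈ 0.33333)
R = -14 (R = 1 + 4*(-15/4) = 1 - 15 = -14)
m(N, G) = -¾ + 3*N/20 (m(N, G) = (-5 + N)/((3 + (⅓)*(-4)) + 5) = (-5 + N)/((3 - 4/3) + 5) = (-5 + N)/(5/3 + 5) = (-5 + N)/(20/3) = (-5 + N)*(3/20) = -¾ + 3*N/20)
8*(-36 + m(R, 8)) = 8*(-36 + (-¾ + (3/20)*(-14))) = 8*(-36 + (-¾ - 21/10)) = 8*(-36 - 57/20) = 8*(-777/20) = -1554/5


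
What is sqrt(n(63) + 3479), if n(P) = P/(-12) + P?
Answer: sqrt(14147)/2 ≈ 59.471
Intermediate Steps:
n(P) = 11*P/12 (n(P) = -P/12 + P = 11*P/12)
sqrt(n(63) + 3479) = sqrt((11/12)*63 + 3479) = sqrt(231/4 + 3479) = sqrt(14147/4) = sqrt(14147)/2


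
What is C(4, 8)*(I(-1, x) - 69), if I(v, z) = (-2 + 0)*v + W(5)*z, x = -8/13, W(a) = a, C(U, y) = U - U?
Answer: 0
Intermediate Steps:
C(U, y) = 0
x = -8/13 (x = -8*1/13 = -8/13 ≈ -0.61539)
I(v, z) = -2*v + 5*z (I(v, z) = (-2 + 0)*v + 5*z = -2*v + 5*z)
C(4, 8)*(I(-1, x) - 69) = 0*((-2*(-1) + 5*(-8/13)) - 69) = 0*((2 - 40/13) - 69) = 0*(-14/13 - 69) = 0*(-911/13) = 0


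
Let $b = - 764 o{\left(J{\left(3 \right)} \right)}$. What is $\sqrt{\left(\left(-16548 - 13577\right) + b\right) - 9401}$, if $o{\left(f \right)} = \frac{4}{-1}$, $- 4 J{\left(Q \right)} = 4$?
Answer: $i \sqrt{36470} \approx 190.97 i$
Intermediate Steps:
$J{\left(Q \right)} = -1$ ($J{\left(Q \right)} = \left(- \frac{1}{4}\right) 4 = -1$)
$o{\left(f \right)} = -4$ ($o{\left(f \right)} = 4 \left(-1\right) = -4$)
$b = 3056$ ($b = \left(-764\right) \left(-4\right) = 3056$)
$\sqrt{\left(\left(-16548 - 13577\right) + b\right) - 9401} = \sqrt{\left(\left(-16548 - 13577\right) + 3056\right) - 9401} = \sqrt{\left(-30125 + 3056\right) - 9401} = \sqrt{-27069 - 9401} = \sqrt{-36470} = i \sqrt{36470}$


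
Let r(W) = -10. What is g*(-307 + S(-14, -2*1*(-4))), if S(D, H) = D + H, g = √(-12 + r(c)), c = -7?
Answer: -313*I*√22 ≈ -1468.1*I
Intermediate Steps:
g = I*√22 (g = √(-12 - 10) = √(-22) = I*√22 ≈ 4.6904*I)
g*(-307 + S(-14, -2*1*(-4))) = (I*√22)*(-307 + (-14 - 2*1*(-4))) = (I*√22)*(-307 + (-14 - 2*(-4))) = (I*√22)*(-307 + (-14 + 8)) = (I*√22)*(-307 - 6) = (I*√22)*(-313) = -313*I*√22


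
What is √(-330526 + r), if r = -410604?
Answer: I*√741130 ≈ 860.89*I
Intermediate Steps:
√(-330526 + r) = √(-330526 - 410604) = √(-741130) = I*√741130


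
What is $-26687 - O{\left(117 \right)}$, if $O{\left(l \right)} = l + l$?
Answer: $-26921$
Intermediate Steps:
$O{\left(l \right)} = 2 l$
$-26687 - O{\left(117 \right)} = -26687 - 2 \cdot 117 = -26687 - 234 = -26921$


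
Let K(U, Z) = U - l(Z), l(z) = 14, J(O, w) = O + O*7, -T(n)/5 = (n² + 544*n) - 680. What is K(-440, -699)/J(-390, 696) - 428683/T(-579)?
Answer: 138194891/30552600 ≈ 4.5232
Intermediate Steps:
T(n) = 3400 - 2720*n - 5*n² (T(n) = -5*((n² + 544*n) - 680) = -5*(-680 + n² + 544*n) = 3400 - 2720*n - 5*n²)
J(O, w) = 8*O (J(O, w) = O + 7*O = 8*O)
K(U, Z) = -14 + U (K(U, Z) = U - 1*14 = U - 14 = -14 + U)
K(-440, -699)/J(-390, 696) - 428683/T(-579) = (-14 - 440)/((8*(-390))) - 428683/(3400 - 2720*(-579) - 5*(-579)²) = -454/(-3120) - 428683/(3400 + 1574880 - 5*335241) = -454*(-1/3120) - 428683/(3400 + 1574880 - 1676205) = 227/1560 - 428683/(-97925) = 227/1560 - 428683*(-1/97925) = 227/1560 + 428683/97925 = 138194891/30552600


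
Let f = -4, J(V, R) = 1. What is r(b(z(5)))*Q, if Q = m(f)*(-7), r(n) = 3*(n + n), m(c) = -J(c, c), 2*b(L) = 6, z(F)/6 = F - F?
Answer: 126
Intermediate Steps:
z(F) = 0 (z(F) = 6*(F - F) = 6*0 = 0)
b(L) = 3 (b(L) = (1/2)*6 = 3)
m(c) = -1 (m(c) = -1*1 = -1)
r(n) = 6*n (r(n) = 3*(2*n) = 6*n)
Q = 7 (Q = -1*(-7) = 7)
r(b(z(5)))*Q = (6*3)*7 = 18*7 = 126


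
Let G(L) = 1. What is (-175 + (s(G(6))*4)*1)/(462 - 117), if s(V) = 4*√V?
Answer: -53/115 ≈ -0.46087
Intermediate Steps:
(-175 + (s(G(6))*4)*1)/(462 - 117) = (-175 + ((4*√1)*4)*1)/(462 - 117) = (-175 + ((4*1)*4)*1)/345 = (-175 + (4*4)*1)*(1/345) = (-175 + 16*1)*(1/345) = (-175 + 16)*(1/345) = -159*1/345 = -53/115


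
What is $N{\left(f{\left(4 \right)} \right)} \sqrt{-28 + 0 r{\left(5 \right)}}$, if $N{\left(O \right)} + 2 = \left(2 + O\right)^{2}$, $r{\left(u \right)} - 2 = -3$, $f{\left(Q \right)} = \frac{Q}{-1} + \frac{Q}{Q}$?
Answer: $- 2 i \sqrt{7} \approx - 5.2915 i$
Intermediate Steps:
$f{\left(Q \right)} = 1 - Q$ ($f{\left(Q \right)} = Q \left(-1\right) + 1 = - Q + 1 = 1 - Q$)
$r{\left(u \right)} = -1$ ($r{\left(u \right)} = 2 - 3 = -1$)
$N{\left(O \right)} = -2 + \left(2 + O\right)^{2}$
$N{\left(f{\left(4 \right)} \right)} \sqrt{-28 + 0 r{\left(5 \right)}} = \left(-2 + \left(2 + \left(1 - 4\right)\right)^{2}\right) \sqrt{-28 + 0 \left(-1\right)} = \left(-2 + \left(2 + \left(1 - 4\right)\right)^{2}\right) \sqrt{-28 + 0} = \left(-2 + \left(2 - 3\right)^{2}\right) \sqrt{-28} = \left(-2 + \left(-1\right)^{2}\right) 2 i \sqrt{7} = \left(-2 + 1\right) 2 i \sqrt{7} = - 2 i \sqrt{7}$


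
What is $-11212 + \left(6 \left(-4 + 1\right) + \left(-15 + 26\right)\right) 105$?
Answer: $-11947$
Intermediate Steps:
$-11212 + \left(6 \left(-4 + 1\right) + \left(-15 + 26\right)\right) 105 = -11212 + \left(6 \left(-3\right) + 11\right) 105 = -11212 + \left(-18 + 11\right) 105 = -11212 - 735 = -11947$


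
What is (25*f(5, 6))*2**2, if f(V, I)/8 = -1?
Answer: -800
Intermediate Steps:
f(V, I) = -8 (f(V, I) = 8*(-1) = -8)
(25*f(5, 6))*2**2 = (25*(-8))*2**2 = -200*4 = -800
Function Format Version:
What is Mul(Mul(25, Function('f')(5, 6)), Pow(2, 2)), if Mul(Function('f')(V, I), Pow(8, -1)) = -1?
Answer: -800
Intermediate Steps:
Function('f')(V, I) = -8 (Function('f')(V, I) = Mul(8, -1) = -8)
Mul(Mul(25, Function('f')(5, 6)), Pow(2, 2)) = Mul(Mul(25, -8), Pow(2, 2)) = Mul(-200, 4) = -800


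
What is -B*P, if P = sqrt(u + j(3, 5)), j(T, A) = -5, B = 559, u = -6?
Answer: -559*I*sqrt(11) ≈ -1854.0*I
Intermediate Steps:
P = I*sqrt(11) (P = sqrt(-6 - 5) = sqrt(-11) = I*sqrt(11) ≈ 3.3166*I)
-B*P = -559*I*sqrt(11)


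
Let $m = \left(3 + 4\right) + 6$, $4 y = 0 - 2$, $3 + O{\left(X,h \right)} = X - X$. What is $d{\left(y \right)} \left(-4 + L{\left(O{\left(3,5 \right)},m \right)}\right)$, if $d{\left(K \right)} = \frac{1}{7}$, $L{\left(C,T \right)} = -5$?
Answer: $- \frac{9}{7} \approx -1.2857$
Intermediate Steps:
$O{\left(X,h \right)} = -3$ ($O{\left(X,h \right)} = -3 + \left(X - X\right) = -3 + 0 = -3$)
$y = - \frac{1}{2}$ ($y = \frac{0 - 2}{4} = \frac{1}{4} \left(-2\right) = - \frac{1}{2} \approx -0.5$)
$m = 13$ ($m = 7 + 6 = 13$)
$d{\left(K \right)} = \frac{1}{7}$
$d{\left(y \right)} \left(-4 + L{\left(O{\left(3,5 \right)},m \right)}\right) = \frac{-4 - 5}{7} = \frac{1}{7} \left(-9\right) = - \frac{9}{7}$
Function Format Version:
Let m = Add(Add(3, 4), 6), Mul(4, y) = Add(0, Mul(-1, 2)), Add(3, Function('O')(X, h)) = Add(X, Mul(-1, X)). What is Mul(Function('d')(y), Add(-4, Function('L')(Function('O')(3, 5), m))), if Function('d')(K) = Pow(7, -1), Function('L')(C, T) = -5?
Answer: Rational(-9, 7) ≈ -1.2857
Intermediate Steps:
Function('O')(X, h) = -3 (Function('O')(X, h) = Add(-3, Add(X, Mul(-1, X))) = Add(-3, 0) = -3)
y = Rational(-1, 2) (y = Mul(Rational(1, 4), Add(0, Mul(-1, 2))) = Mul(Rational(1, 4), Add(0, -2)) = Mul(Rational(1, 4), -2) = Rational(-1, 2) ≈ -0.50000)
m = 13 (m = Add(7, 6) = 13)
Function('d')(K) = Rational(1, 7)
Mul(Function('d')(y), Add(-4, Function('L')(Function('O')(3, 5), m))) = Mul(Rational(1, 7), Add(-4, -5)) = Mul(Rational(1, 7), -9) = Rational(-9, 7)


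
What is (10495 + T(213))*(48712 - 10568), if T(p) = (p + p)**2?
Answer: 7322541824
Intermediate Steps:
T(p) = 4*p**2 (T(p) = (2*p)**2 = 4*p**2)
(10495 + T(213))*(48712 - 10568) = (10495 + 4*213**2)*(48712 - 10568) = (10495 + 4*45369)*38144 = (10495 + 181476)*38144 = 191971*38144 = 7322541824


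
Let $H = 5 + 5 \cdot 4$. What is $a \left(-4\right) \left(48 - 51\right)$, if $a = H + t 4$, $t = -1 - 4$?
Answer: $60$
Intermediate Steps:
$t = -5$ ($t = -1 - 4 = -5$)
$H = 25$ ($H = 5 + 20 = 25$)
$a = 5$ ($a = 25 - 20 = 5$)
$a \left(-4\right) \left(48 - 51\right) = 5 \left(-4\right) \left(48 - 51\right) = \left(-20\right) \left(-3\right) = 60$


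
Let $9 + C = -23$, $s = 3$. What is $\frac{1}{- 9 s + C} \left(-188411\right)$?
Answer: $\frac{188411}{59} \approx 3193.4$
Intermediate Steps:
$C = -32$ ($C = -9 - 23 = -32$)
$\frac{1}{- 9 s + C} \left(-188411\right) = \frac{1}{\left(-9\right) 3 - 32} \left(-188411\right) = \frac{1}{-27 - 32} \left(-188411\right) = \frac{1}{-59} \left(-188411\right) = \left(- \frac{1}{59}\right) \left(-188411\right) = \frac{188411}{59}$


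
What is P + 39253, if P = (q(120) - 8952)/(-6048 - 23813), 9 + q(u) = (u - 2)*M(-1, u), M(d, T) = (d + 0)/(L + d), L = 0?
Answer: 1172142676/29861 ≈ 39253.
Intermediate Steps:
M(d, T) = 1 (M(d, T) = (d + 0)/(0 + d) = d/d = 1)
q(u) = -11 + u (q(u) = -9 + (u - 2)*1 = -9 + (-2 + u)*1 = -9 + (-2 + u) = -11 + u)
P = 8843/29861 (P = ((-11 + 120) - 8952)/(-6048 - 23813) = (109 - 8952)/(-29861) = -8843*(-1/29861) = 8843/29861 ≈ 0.29614)
P + 39253 = 8843/29861 + 39253 = 1172142676/29861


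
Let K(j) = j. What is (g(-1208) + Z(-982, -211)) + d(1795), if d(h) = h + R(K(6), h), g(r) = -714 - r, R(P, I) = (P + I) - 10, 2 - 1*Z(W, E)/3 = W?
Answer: 7032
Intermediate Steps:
Z(W, E) = 6 - 3*W
R(P, I) = -10 + I + P (R(P, I) = (I + P) - 10 = -10 + I + P)
d(h) = -4 + 2*h (d(h) = h + (-10 + h + 6) = h + (-4 + h) = -4 + 2*h)
(g(-1208) + Z(-982, -211)) + d(1795) = ((-714 - 1*(-1208)) + (6 - 3*(-982))) + (-4 + 2*1795) = ((-714 + 1208) + (6 + 2946)) + (-4 + 3590) = (494 + 2952) + 3586 = 3446 + 3586 = 7032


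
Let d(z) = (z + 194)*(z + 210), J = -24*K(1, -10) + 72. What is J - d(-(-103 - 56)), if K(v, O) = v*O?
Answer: -129945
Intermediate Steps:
K(v, O) = O*v
J = 312 (J = -(-240) + 72 = -24*(-10) + 72 = 240 + 72 = 312)
d(z) = (194 + z)*(210 + z)
J - d(-(-103 - 56)) = 312 - (40740 + (-(-103 - 56))² + 404*(-(-103 - 56))) = 312 - (40740 + (-1*(-159))² + 404*(-1*(-159))) = 312 - (40740 + 159² + 404*159) = 312 - (40740 + 25281 + 64236) = 312 - 1*130257 = 312 - 130257 = -129945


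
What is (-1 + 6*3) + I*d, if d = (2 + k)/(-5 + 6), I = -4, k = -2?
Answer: 17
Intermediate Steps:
d = 0 (d = (2 - 2)/(-5 + 6) = 0/1 = 0*1 = 0)
(-1 + 6*3) + I*d = (-1 + 6*3) - 4*0 = (-1 + 18) + 0 = 17 + 0 = 17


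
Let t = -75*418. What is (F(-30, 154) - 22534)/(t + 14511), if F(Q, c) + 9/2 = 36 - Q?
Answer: 44945/33678 ≈ 1.3346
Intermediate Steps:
F(Q, c) = 63/2 - Q (F(Q, c) = -9/2 + (36 - Q) = 63/2 - Q)
t = -31350
(F(-30, 154) - 22534)/(t + 14511) = ((63/2 - 1*(-30)) - 22534)/(-31350 + 14511) = ((63/2 + 30) - 22534)/(-16839) = (123/2 - 22534)*(-1/16839) = -44945/2*(-1/16839) = 44945/33678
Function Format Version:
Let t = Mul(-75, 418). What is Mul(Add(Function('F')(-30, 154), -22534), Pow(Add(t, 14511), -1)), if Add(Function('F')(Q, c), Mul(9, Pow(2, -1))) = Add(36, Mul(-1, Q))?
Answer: Rational(44945, 33678) ≈ 1.3346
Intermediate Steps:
Function('F')(Q, c) = Add(Rational(63, 2), Mul(-1, Q)) (Function('F')(Q, c) = Add(Rational(-9, 2), Add(36, Mul(-1, Q))) = Add(Rational(63, 2), Mul(-1, Q)))
t = -31350
Mul(Add(Function('F')(-30, 154), -22534), Pow(Add(t, 14511), -1)) = Mul(Add(Add(Rational(63, 2), Mul(-1, -30)), -22534), Pow(Add(-31350, 14511), -1)) = Mul(Add(Add(Rational(63, 2), 30), -22534), Pow(-16839, -1)) = Mul(Add(Rational(123, 2), -22534), Rational(-1, 16839)) = Mul(Rational(-44945, 2), Rational(-1, 16839)) = Rational(44945, 33678)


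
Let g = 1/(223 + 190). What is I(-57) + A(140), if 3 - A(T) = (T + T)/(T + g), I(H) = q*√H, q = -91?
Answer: 57823/57821 - 91*I*√57 ≈ 1.0 - 687.04*I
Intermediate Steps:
g = 1/413 ≈ 0.0024213
I(H) = -91*√H
A(T) = 3 - 2*T/(1/413 + T) (A(T) = 3 - (T + T)/(T + 1/413) = 3 - 2*T/(1/413 + T))
I(-57) + A(140) = -91*I*√57 + (3 + 413*140)/(1 + 413*140) = -91*I*√57 + (3 + 57820)/(1 + 57820) = -91*I*√57 + 57823/57821 = 57823/57821 - 91*I*√57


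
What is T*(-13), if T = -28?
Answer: 364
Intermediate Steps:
T*(-13) = -28*(-13) = 364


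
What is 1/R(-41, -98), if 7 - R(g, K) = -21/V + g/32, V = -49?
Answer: 224/1759 ≈ 0.12735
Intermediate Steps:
R(g, K) = 46/7 - g/32 (R(g, K) = 7 - (-21/(-49) + g/32) = 7 - (-21*(-1/49) + g*(1/32)) = 7 - (3/7 + g/32) = 7 + (-3/7 - g/32) = 46/7 - g/32)
1/R(-41, -98) = 1/(46/7 - 1/32*(-41)) = 1/(46/7 + 41/32) = 1/(1759/224) = 224/1759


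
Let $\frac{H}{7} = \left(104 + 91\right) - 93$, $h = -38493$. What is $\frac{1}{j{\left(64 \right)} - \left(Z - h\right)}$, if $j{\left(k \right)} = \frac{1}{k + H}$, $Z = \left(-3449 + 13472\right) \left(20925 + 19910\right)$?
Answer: $- \frac{778}{318456949043} \approx -2.443 \cdot 10^{-9}$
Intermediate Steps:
$H = 714$ ($H = 7 \left(\left(104 + 91\right) - 93\right) = 7 \left(195 - 93\right) = 7 \cdot 102 = 714$)
$Z = 409289205$ ($Z = 10023 \cdot 40835 = 409289205$)
$j{\left(k \right)} = \frac{1}{714 + k}$ ($j{\left(k \right)} = \frac{1}{k + 714} = \frac{1}{714 + k}$)
$\frac{1}{j{\left(64 \right)} - \left(Z - h\right)} = \frac{1}{\frac{1}{714 + 64} - 409327698} = \frac{1}{\frac{1}{778} - 409327698} = \frac{1}{- \frac{318456949043}{778}} = - \frac{778}{318456949043}$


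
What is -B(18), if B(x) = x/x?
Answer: -1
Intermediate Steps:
B(x) = 1
-B(18) = -1*1 = -1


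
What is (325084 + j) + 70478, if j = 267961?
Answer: 663523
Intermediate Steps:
(325084 + j) + 70478 = (325084 + 267961) + 70478 = 593045 + 70478 = 663523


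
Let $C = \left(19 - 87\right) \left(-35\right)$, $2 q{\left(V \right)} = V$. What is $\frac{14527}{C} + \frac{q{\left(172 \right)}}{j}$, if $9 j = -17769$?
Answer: $\frac{85429381}{14096740} \approx 6.0602$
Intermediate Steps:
$q{\left(V \right)} = \frac{V}{2}$
$j = - \frac{5923}{3}$ ($j = \frac{1}{9} \left(-17769\right) = - \frac{5923}{3} \approx -1974.3$)
$C = 2380$ ($C = \left(-68\right) \left(-35\right) = 2380$)
$\frac{14527}{C} + \frac{q{\left(172 \right)}}{j} = \frac{14527}{2380} + \frac{\frac{1}{2} \cdot 172}{- \frac{5923}{3}} = 14527 \cdot \frac{1}{2380} + 86 \left(- \frac{3}{5923}\right) = \frac{14527}{2380} - \frac{258}{5923} = \frac{85429381}{14096740}$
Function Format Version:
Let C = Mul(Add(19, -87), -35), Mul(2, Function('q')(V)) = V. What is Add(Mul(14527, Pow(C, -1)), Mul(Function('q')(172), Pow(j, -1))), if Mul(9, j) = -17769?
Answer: Rational(85429381, 14096740) ≈ 6.0602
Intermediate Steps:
Function('q')(V) = Mul(Rational(1, 2), V)
j = Rational(-5923, 3) (j = Mul(Rational(1, 9), -17769) = Rational(-5923, 3) ≈ -1974.3)
C = 2380 (C = Mul(-68, -35) = 2380)
Add(Mul(14527, Pow(C, -1)), Mul(Function('q')(172), Pow(j, -1))) = Add(Mul(14527, Pow(2380, -1)), Mul(Mul(Rational(1, 2), 172), Pow(Rational(-5923, 3), -1))) = Add(Mul(14527, Rational(1, 2380)), Mul(86, Rational(-3, 5923))) = Add(Rational(14527, 2380), Rational(-258, 5923)) = Rational(85429381, 14096740)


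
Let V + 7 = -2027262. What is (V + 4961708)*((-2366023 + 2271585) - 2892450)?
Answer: -8764840635832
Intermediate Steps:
V = -2027269 (V = -7 - 2027262 = -2027269)
(V + 4961708)*((-2366023 + 2271585) - 2892450) = (-2027269 + 4961708)*((-2366023 + 2271585) - 2892450) = 2934439*(-94438 - 2892450) = 2934439*(-2986888) = -8764840635832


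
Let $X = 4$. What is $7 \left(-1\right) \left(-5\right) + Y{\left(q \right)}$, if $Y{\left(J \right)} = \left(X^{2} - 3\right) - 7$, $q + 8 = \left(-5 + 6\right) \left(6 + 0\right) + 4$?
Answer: $41$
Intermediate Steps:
$q = 2$ ($q = -8 + \left(\left(-5 + 6\right) \left(6 + 0\right) + 4\right) = -8 + \left(1 \cdot 6 + 4\right) = -8 + \left(6 + 4\right) = -8 + 10 = 2$)
$Y{\left(J \right)} = 6$ ($Y{\left(J \right)} = \left(4^{2} - 3\right) - 7 = \left(16 - 3\right) - 7 = 13 - 7 = 6$)
$7 \left(-1\right) \left(-5\right) + Y{\left(q \right)} = 7 \left(-1\right) \left(-5\right) + 6 = \left(-7\right) \left(-5\right) + 6 = 35 + 6 = 41$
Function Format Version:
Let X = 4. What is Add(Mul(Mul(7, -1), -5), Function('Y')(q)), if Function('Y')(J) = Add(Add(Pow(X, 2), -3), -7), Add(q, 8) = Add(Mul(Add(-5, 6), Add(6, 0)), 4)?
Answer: 41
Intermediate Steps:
q = 2 (q = Add(-8, Add(Mul(Add(-5, 6), Add(6, 0)), 4)) = Add(-8, Add(Mul(1, 6), 4)) = Add(-8, Add(6, 4)) = Add(-8, 10) = 2)
Function('Y')(J) = 6 (Function('Y')(J) = Add(Add(Pow(4, 2), -3), -7) = Add(Add(16, -3), -7) = Add(13, -7) = 6)
Add(Mul(Mul(7, -1), -5), Function('Y')(q)) = Add(Mul(Mul(7, -1), -5), 6) = Add(Mul(-7, -5), 6) = Add(35, 6) = 41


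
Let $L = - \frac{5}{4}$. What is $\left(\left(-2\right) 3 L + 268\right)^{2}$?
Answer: $\frac{303601}{4} \approx 75900.0$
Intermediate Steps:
$L = - \frac{5}{4}$ ($L = \left(-5\right) \frac{1}{4} = - \frac{5}{4} \approx -1.25$)
$\left(\left(-2\right) 3 L + 268\right)^{2} = \left(\left(-2\right) 3 \left(- \frac{5}{4}\right) + 268\right)^{2} = \left(\left(-6\right) \left(- \frac{5}{4}\right) + 268\right)^{2} = \left(\frac{15}{2} + 268\right)^{2} = \left(\frac{551}{2}\right)^{2} = \frac{303601}{4}$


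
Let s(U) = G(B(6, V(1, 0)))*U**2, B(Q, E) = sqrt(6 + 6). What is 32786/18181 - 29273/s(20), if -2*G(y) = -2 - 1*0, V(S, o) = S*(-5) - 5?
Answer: -519098013/7272400 ≈ -71.379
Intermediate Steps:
V(S, o) = -5 - 5*S (V(S, o) = -5*S - 5 = -5 - 5*S)
B(Q, E) = 2*sqrt(3) (B(Q, E) = sqrt(12) = 2*sqrt(3))
G(y) = 1 (G(y) = -(-2 - 1*0)/2 = -(-2 + 0)/2 = -1/2*(-2) = 1)
s(U) = U**2 (s(U) = 1*U**2 = U**2)
32786/18181 - 29273/s(20) = 32786/18181 - 29273/(20**2) = 32786*(1/18181) - 29273/400 = 32786/18181 - 29273*1/400 = 32786/18181 - 29273/400 = -519098013/7272400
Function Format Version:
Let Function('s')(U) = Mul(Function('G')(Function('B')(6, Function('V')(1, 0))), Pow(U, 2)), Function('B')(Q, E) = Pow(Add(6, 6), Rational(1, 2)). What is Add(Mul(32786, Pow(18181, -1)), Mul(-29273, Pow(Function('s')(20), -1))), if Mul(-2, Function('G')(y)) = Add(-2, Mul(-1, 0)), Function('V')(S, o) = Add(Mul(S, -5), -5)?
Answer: Rational(-519098013, 7272400) ≈ -71.379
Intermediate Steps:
Function('V')(S, o) = Add(-5, Mul(-5, S)) (Function('V')(S, o) = Add(Mul(-5, S), -5) = Add(-5, Mul(-5, S)))
Function('B')(Q, E) = Mul(2, Pow(3, Rational(1, 2))) (Function('B')(Q, E) = Pow(12, Rational(1, 2)) = Mul(2, Pow(3, Rational(1, 2))))
Function('G')(y) = 1 (Function('G')(y) = Mul(Rational(-1, 2), Add(-2, Mul(-1, 0))) = Mul(Rational(-1, 2), Add(-2, 0)) = Mul(Rational(-1, 2), -2) = 1)
Function('s')(U) = Pow(U, 2) (Function('s')(U) = Mul(1, Pow(U, 2)) = Pow(U, 2))
Add(Mul(32786, Pow(18181, -1)), Mul(-29273, Pow(Function('s')(20), -1))) = Add(Mul(32786, Pow(18181, -1)), Mul(-29273, Pow(Pow(20, 2), -1))) = Add(Mul(32786, Rational(1, 18181)), Mul(-29273, Pow(400, -1))) = Add(Rational(32786, 18181), Mul(-29273, Rational(1, 400))) = Add(Rational(32786, 18181), Rational(-29273, 400)) = Rational(-519098013, 7272400)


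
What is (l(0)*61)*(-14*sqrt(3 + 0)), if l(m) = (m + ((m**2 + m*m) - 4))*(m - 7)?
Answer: -23912*sqrt(3) ≈ -41417.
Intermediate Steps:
l(m) = (-7 + m)*(-4 + m + 2*m**2) (l(m) = (m + ((m**2 + m**2) - 4))*(-7 + m) = (m + (2*m**2 - 4))*(-7 + m) = (m + (-4 + 2*m**2))*(-7 + m) = (-4 + m + 2*m**2)*(-7 + m) = (-7 + m)*(-4 + m + 2*m**2))
(l(0)*61)*(-14*sqrt(3 + 0)) = ((28 - 13*0**2 - 11*0 + 2*0**3)*61)*(-14*sqrt(3 + 0)) = ((28 - 13*0 + 0 + 2*0)*61)*(-14*sqrt(3)) = ((28 + 0 + 0 + 0)*61)*(-14*sqrt(3)) = (28*61)*(-14*sqrt(3)) = 1708*(-14*sqrt(3)) = -23912*sqrt(3)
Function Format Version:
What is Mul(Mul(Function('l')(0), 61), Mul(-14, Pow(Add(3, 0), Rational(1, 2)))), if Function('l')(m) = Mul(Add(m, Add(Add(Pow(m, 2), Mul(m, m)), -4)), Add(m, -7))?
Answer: Mul(-23912, Pow(3, Rational(1, 2))) ≈ -41417.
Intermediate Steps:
Function('l')(m) = Mul(Add(-7, m), Add(-4, m, Mul(2, Pow(m, 2)))) (Function('l')(m) = Mul(Add(m, Add(Add(Pow(m, 2), Pow(m, 2)), -4)), Add(-7, m)) = Mul(Add(m, Add(Mul(2, Pow(m, 2)), -4)), Add(-7, m)) = Mul(Add(m, Add(-4, Mul(2, Pow(m, 2)))), Add(-7, m)) = Mul(Add(-4, m, Mul(2, Pow(m, 2))), Add(-7, m)) = Mul(Add(-7, m), Add(-4, m, Mul(2, Pow(m, 2)))))
Mul(Mul(Function('l')(0), 61), Mul(-14, Pow(Add(3, 0), Rational(1, 2)))) = Mul(Mul(Add(28, Mul(-13, Pow(0, 2)), Mul(-11, 0), Mul(2, Pow(0, 3))), 61), Mul(-14, Pow(Add(3, 0), Rational(1, 2)))) = Mul(Mul(Add(28, Mul(-13, 0), 0, Mul(2, 0)), 61), Mul(-14, Pow(3, Rational(1, 2)))) = Mul(Mul(Add(28, 0, 0, 0), 61), Mul(-14, Pow(3, Rational(1, 2)))) = Mul(Mul(28, 61), Mul(-14, Pow(3, Rational(1, 2)))) = Mul(1708, Mul(-14, Pow(3, Rational(1, 2)))) = Mul(-23912, Pow(3, Rational(1, 2)))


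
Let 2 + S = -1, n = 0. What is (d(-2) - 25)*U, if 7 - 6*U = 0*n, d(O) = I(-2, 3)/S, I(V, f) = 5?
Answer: -280/9 ≈ -31.111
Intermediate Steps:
S = -3 (S = -2 - 1 = -3)
d(O) = -5/3 (d(O) = 5/(-3) = 5*(-1/3) = -5/3)
U = 7/6 (U = 7/6 - 0*0 = 7/6 - 1/6*0 = 7/6 + 0 = 7/6 ≈ 1.1667)
(d(-2) - 25)*U = (-5/3 - 25)*(7/6) = -80/3*7/6 = -280/9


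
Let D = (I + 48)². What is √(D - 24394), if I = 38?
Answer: I*√16998 ≈ 130.38*I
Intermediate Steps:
D = 7396 (D = (38 + 48)² = 86² = 7396)
√(D - 24394) = √(7396 - 24394) = √(-16998) = I*√16998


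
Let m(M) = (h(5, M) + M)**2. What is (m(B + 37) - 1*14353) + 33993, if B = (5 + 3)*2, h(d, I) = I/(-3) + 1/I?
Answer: 528114481/25281 ≈ 20890.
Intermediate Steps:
h(d, I) = 1/I - I/3 (h(d, I) = I*(-1/3) + 1/I = -I/3 + 1/I = 1/I - I/3)
B = 16 (B = 8*2 = 16)
m(M) = (1/M + 2*M/3)**2 (m(M) = ((1/M - M/3) + M)**2 = (1/M + 2*M/3)**2)
(m(B + 37) - 1*14353) + 33993 = ((3 + 2*(16 + 37)**2)**2/(9*(16 + 37)**2) - 1*14353) + 33993 = ((1/9)*(3 + 2*53**2)**2/53**2 - 14353) + 33993 = ((1/9)*(1/2809)*(3 + 2*2809)**2 - 14353) + 33993 = ((1/9)*(1/2809)*(3 + 5618)**2 - 14353) + 33993 = ((1/9)*(1/2809)*5621**2 - 14353) + 33993 = ((1/9)*(1/2809)*31595641 - 14353) + 33993 = (31595641/25281 - 14353) + 33993 = -331262552/25281 + 33993 = 528114481/25281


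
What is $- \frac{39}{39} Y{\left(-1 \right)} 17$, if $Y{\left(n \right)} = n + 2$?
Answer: $-17$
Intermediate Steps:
$Y{\left(n \right)} = 2 + n$
$- \frac{39}{39} Y{\left(-1 \right)} 17 = - \frac{39}{39} \left(2 - 1\right) 17 = \left(-39\right) \frac{1}{39} \cdot 1 \cdot 17 = \left(-1\right) 1 \cdot 17 = \left(-1\right) 17 = -17$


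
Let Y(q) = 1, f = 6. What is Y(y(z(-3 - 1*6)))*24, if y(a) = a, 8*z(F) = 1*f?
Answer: 24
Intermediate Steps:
z(F) = ¾ (z(F) = (1*6)/8 = (⅛)*6 = ¾)
Y(y(z(-3 - 1*6)))*24 = 1*24 = 24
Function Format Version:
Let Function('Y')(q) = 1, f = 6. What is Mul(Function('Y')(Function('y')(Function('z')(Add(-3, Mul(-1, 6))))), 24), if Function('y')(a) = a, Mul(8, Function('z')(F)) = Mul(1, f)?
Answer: 24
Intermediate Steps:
Function('z')(F) = Rational(3, 4) (Function('z')(F) = Mul(Rational(1, 8), Mul(1, 6)) = Mul(Rational(1, 8), 6) = Rational(3, 4))
Mul(Function('Y')(Function('y')(Function('z')(Add(-3, Mul(-1, 6))))), 24) = Mul(1, 24) = 24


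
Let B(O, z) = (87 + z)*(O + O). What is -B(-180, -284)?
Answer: -70920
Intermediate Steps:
B(O, z) = 2*O*(87 + z) (B(O, z) = (87 + z)*(2*O) = 2*O*(87 + z))
-B(-180, -284) = -2*(-180)*(87 - 284) = -2*(-180)*(-197) = -1*70920 = -70920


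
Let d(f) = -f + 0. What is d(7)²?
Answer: 49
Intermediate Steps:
d(f) = -f
d(7)² = (-1*7)² = (-7)² = 49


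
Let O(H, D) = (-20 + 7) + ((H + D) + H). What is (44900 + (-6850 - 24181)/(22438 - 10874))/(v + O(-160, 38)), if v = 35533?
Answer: 74170367/58213176 ≈ 1.2741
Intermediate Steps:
O(H, D) = -13 + D + 2*H (O(H, D) = -13 + ((D + H) + H) = -13 + (D + 2*H) = -13 + D + 2*H)
(44900 + (-6850 - 24181)/(22438 - 10874))/(v + O(-160, 38)) = (44900 + (-6850 - 24181)/(22438 - 10874))/(35533 + (-13 + 38 + 2*(-160))) = (44900 - 31031/11564)/(35533 + (-13 + 38 - 320)) = (44900 - 31031*1/11564)/(35533 - 295) = (44900 - 4433/1652)/35238 = (74170367/1652)*(1/35238) = 74170367/58213176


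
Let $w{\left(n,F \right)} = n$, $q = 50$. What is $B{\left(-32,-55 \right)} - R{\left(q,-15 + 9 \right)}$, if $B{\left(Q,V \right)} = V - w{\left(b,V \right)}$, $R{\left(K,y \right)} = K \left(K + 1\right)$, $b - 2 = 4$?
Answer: $-2611$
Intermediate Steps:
$b = 6$ ($b = 2 + 4 = 6$)
$R{\left(K,y \right)} = K \left(1 + K\right)$
$B{\left(Q,V \right)} = -6 + V$ ($B{\left(Q,V \right)} = V - 6 = -6 + V$)
$B{\left(-32,-55 \right)} - R{\left(q,-15 + 9 \right)} = \left(-6 - 55\right) - 50 \left(1 + 50\right) = -61 - 50 \cdot 51 = -61 - 2550 = -2611$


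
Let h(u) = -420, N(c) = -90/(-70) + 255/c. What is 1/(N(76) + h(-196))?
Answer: -532/220971 ≈ -0.0024076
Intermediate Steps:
N(c) = 9/7 + 255/c (N(c) = -90*(-1/70) + 255/c = 9/7 + 255/c)
1/(N(76) + h(-196)) = 1/((9/7 + 255/76) - 420) = 1/(2469/532 - 420) = 1/(-220971/532) = -532/220971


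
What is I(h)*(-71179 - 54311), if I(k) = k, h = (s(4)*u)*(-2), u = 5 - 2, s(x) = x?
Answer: 3011760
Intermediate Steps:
u = 3
h = -24 (h = (4*3)*(-2) = 12*(-2) = -24)
I(h)*(-71179 - 54311) = -24*(-71179 - 54311) = -24*(-125490) = 3011760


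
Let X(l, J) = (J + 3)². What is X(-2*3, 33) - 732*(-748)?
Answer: 548832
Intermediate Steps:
X(l, J) = (3 + J)²
X(-2*3, 33) - 732*(-748) = (3 + 33)² - 732*(-748) = 36² + 547536 = 1296 + 547536 = 548832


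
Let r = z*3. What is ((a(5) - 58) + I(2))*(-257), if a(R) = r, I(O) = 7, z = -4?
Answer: 16191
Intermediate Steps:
r = -12 (r = -4*3 = -12)
a(R) = -12
((a(5) - 58) + I(2))*(-257) = ((-12 - 58) + 7)*(-257) = (-70 + 7)*(-257) = -63*(-257) = 16191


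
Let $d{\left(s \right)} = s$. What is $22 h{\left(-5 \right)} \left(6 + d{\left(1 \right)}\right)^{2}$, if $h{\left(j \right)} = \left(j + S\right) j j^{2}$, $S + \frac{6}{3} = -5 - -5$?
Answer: $943250$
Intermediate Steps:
$S = -2$ ($S = -2 - 0 = -2 + \left(-5 + 5\right) = -2 + 0 = -2$)
$h{\left(j \right)} = j^{3} \left(-2 + j\right)$ ($h{\left(j \right)} = \left(j - 2\right) j j^{2} = \left(-2 + j\right) j^{3} = j^{3} \left(-2 + j\right)$)
$22 h{\left(-5 \right)} \left(6 + d{\left(1 \right)}\right)^{2} = 22 \left(-5\right)^{3} \left(-2 - 5\right) \left(6 + 1\right)^{2} = 22 \left(\left(-125\right) \left(-7\right)\right) 7^{2} = 22 \cdot 875 \cdot 49 = 19250 \cdot 49 = 943250$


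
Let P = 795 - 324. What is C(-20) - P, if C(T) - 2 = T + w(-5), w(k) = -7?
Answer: -496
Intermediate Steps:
P = 471
C(T) = -5 + T (C(T) = 2 + (T - 7) = 2 + (-7 + T) = -5 + T)
C(-20) - P = (-5 - 20) - 1*471 = -25 - 471 = -496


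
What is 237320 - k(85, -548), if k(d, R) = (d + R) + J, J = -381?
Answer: 238164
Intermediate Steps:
k(d, R) = -381 + R + d (k(d, R) = (d + R) - 381 = (R + d) - 381 = -381 + R + d)
237320 - k(85, -548) = 237320 - (-381 - 548 + 85) = 237320 - 1*(-844) = 237320 + 844 = 238164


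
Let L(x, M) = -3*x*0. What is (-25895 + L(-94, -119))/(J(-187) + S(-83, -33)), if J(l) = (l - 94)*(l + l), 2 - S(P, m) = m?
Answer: -25895/105129 ≈ -0.24632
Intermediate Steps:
L(x, M) = 0
S(P, m) = 2 - m
J(l) = 2*l*(-94 + l) (J(l) = (-94 + l)*(2*l) = 2*l*(-94 + l))
(-25895 + L(-94, -119))/(J(-187) + S(-83, -33)) = (-25895 + 0)/(2*(-187)*(-94 - 187) + (2 - 1*(-33))) = -25895/(2*(-187)*(-281) + (2 + 33)) = -25895/(105094 + 35) = -25895/105129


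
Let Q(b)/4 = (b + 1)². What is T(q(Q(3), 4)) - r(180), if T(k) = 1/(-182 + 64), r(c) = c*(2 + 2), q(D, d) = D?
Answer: -84961/118 ≈ -720.01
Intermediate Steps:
Q(b) = 4*(1 + b)² (Q(b) = 4*(b + 1)² = 4*(1 + b)²)
r(c) = 4*c (r(c) = c*4 = 4*c)
T(k) = -1/118 (T(k) = 1/(-118) = -1/118)
T(q(Q(3), 4)) - r(180) = -1/118 - 4*180 = -1/118 - 1*720 = -1/118 - 720 = -84961/118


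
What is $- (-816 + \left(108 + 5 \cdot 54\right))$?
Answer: $438$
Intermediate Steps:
$- (-816 + \left(108 + 5 \cdot 54\right)) = - (-816 + \left(108 + 270\right)) = - (-816 + 378) = \left(-1\right) \left(-438\right) = 438$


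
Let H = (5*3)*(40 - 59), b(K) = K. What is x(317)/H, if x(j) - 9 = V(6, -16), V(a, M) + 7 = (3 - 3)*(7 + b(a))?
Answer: -2/285 ≈ -0.0070175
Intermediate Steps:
V(a, M) = -7 (V(a, M) = -7 + (3 - 3)*(7 + a) = -7 + 0*(7 + a) = -7 + 0 = -7)
x(j) = 2 (x(j) = 9 - 7 = 2)
H = -285 (H = 15*(-19) = -285)
x(317)/H = 2/(-285) = 2*(-1/285) = -2/285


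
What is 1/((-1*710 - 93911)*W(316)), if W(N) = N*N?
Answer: -1/9448474576 ≈ -1.0584e-10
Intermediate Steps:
W(N) = N²
1/((-1*710 - 93911)*W(316)) = 1/((-1*710 - 93911)*(316²)) = 1/(-710 - 93911*99856) = (1/99856)/(-94621) = -1/94621*1/99856 = -1/9448474576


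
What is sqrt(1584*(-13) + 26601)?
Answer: sqrt(6009) ≈ 77.518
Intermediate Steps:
sqrt(1584*(-13) + 26601) = sqrt(-20592 + 26601) = sqrt(6009)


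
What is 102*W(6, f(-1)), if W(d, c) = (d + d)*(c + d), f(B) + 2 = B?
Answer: 3672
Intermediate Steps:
f(B) = -2 + B
W(d, c) = 2*d*(c + d) (W(d, c) = (2*d)*(c + d) = 2*d*(c + d))
102*W(6, f(-1)) = 102*(2*6*((-2 - 1) + 6)) = 102*(2*6*(-3 + 6)) = 102*(2*6*3) = 102*36 = 3672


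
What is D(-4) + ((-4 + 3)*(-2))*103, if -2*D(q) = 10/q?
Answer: 829/4 ≈ 207.25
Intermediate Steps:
D(q) = -5/q
D(-4) + ((-4 + 3)*(-2))*103 = -5/(-4) + ((-4 + 3)*(-2))*103 = -5*(-1/4) - 1*(-2)*103 = 5/4 + 2*103 = 5/4 + 206 = 829/4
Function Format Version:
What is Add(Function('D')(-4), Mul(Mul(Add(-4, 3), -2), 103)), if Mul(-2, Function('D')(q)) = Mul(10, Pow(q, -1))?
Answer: Rational(829, 4) ≈ 207.25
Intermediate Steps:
Function('D')(q) = Mul(-5, Pow(q, -1)) (Function('D')(q) = Mul(Rational(-1, 2), Mul(10, Pow(q, -1))) = Mul(-5, Pow(q, -1)))
Add(Function('D')(-4), Mul(Mul(Add(-4, 3), -2), 103)) = Add(Mul(-5, Pow(-4, -1)), Mul(Mul(Add(-4, 3), -2), 103)) = Add(Mul(-5, Rational(-1, 4)), Mul(Mul(-1, -2), 103)) = Add(Rational(5, 4), Mul(2, 103)) = Add(Rational(5, 4), 206) = Rational(829, 4)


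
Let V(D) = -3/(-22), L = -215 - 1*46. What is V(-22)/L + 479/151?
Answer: 916655/289014 ≈ 3.1717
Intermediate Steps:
L = -261 (L = -215 - 46 = -261)
V(D) = 3/22 (V(D) = -3*(-1/22) = 3/22)
V(-22)/L + 479/151 = (3/22)/(-261) + 479/151 = (3/22)*(-1/261) + 479*(1/151) = -1/1914 + 479/151 = 916655/289014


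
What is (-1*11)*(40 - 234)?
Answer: 2134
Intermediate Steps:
(-1*11)*(40 - 234) = -11*(-194) = 2134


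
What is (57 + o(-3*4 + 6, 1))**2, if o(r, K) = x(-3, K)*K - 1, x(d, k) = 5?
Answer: 3721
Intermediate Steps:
o(r, K) = -1 + 5*K (o(r, K) = 5*K - 1 = -1 + 5*K)
(57 + o(-3*4 + 6, 1))**2 = (57 + (-1 + 5*1))**2 = (57 + (-1 + 5))**2 = (57 + 4)**2 = 61**2 = 3721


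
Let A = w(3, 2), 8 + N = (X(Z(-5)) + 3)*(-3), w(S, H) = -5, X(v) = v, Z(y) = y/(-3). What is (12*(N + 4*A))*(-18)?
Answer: 9072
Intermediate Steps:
Z(y) = -y/3 (Z(y) = y*(-⅓) = -y/3)
N = -22 (N = -8 + (-⅓*(-5) + 3)*(-3) = -8 + (5/3 + 3)*(-3) = -8 + (14/3)*(-3) = -8 - 14 = -22)
A = -5
(12*(N + 4*A))*(-18) = (12*(-22 + 4*(-5)))*(-18) = (12*(-22 - 20))*(-18) = (12*(-42))*(-18) = -504*(-18) = 9072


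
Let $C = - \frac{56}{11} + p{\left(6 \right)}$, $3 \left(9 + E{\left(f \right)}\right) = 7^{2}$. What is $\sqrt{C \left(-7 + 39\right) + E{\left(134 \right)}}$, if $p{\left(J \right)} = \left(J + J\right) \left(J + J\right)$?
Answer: $\frac{\sqrt{4848690}}{33} \approx 66.726$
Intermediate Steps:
$p{\left(J \right)} = 4 J^{2}$ ($p{\left(J \right)} = 2 J 2 J = 4 J^{2}$)
$E{\left(f \right)} = \frac{22}{3}$ ($E{\left(f \right)} = -9 + \frac{7^{2}}{3} = -9 + \frac{1}{3} \cdot 49 = -9 + \frac{49}{3} = \frac{22}{3}$)
$C = \frac{1528}{11}$ ($C = - \frac{56}{11} + 4 \cdot 6^{2} = \left(-56\right) \frac{1}{11} + 4 \cdot 36 = - \frac{56}{11} + 144 = \frac{1528}{11} \approx 138.91$)
$\sqrt{C \left(-7 + 39\right) + E{\left(134 \right)}} = \sqrt{\frac{1528 \left(-7 + 39\right)}{11} + \frac{22}{3}} = \sqrt{\frac{1528}{11} \cdot 32 + \frac{22}{3}} = \sqrt{\frac{48896}{11} + \frac{22}{3}} = \sqrt{\frac{146930}{33}} = \frac{\sqrt{4848690}}{33}$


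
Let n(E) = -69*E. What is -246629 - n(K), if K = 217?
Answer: -231656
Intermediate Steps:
-246629 - n(K) = -246629 - (-69)*217 = -246629 - 1*(-14973) = -246629 + 14973 = -231656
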